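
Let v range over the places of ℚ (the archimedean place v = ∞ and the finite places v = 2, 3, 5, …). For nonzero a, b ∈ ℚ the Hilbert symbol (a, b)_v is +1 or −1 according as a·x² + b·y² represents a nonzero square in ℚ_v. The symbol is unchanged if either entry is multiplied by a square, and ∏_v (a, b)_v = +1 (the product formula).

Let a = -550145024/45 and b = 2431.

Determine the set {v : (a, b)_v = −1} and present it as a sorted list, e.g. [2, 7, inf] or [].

[]

(a, b) ≡ (-55, 2431) mod (ℚ^×)²; places V = {2, 3, 5, 11, 13, 17, ∞}.
(a,b)_∞: sgn(-55)=−, sgn(2431)=+, so +1.
(a,b)_11: α=1, u≡10; β=1, v≡1 (mod 11); (10|11)=-1, (1|11)=+1; sign (−1)^1·-1^1·+1^1 = +1.
(a,b)_13: α=2, u≡10; β=1, v≡5 (mod 13); (10|13)=+1, (5|13)=-1; sign (−1)^0·+1^1·-1^2 = +1.
(a,b)_17: α=2, u≡4; β=1, v≡7 (mod 17); (4|17)=+1, (7|17)=-1; sign (−1)^0·+1^1·-1^2 = +1.
(a,b)_2: α=10, β=0; u≡1, v≡7 (mod 8); ε(u)ε(v)=0·1, αω(v)=10·0, βω(u)=0·0; sum ≡ 0  ⇒  +1.
(a,b)_5: α=-1, u≡4; β=0, v≡1 (mod 5); (4|5)=+1, (1|5)=+1; sign (−1)^0·+1^0·+1^-1 = +1.
(a,b)_3: α=-2, u≡2; β=0, v≡1 (mod 3); (2|3)=-1, (1|3)=+1; sign (−1)^0·-1^0·+1^-2 = +1.
Ram(a, b) = ∅: the form -55·x² + 2431·y² − z² is isotropic over every ℚ_v, so by Hasse–Minkowski it is isotropic over ℚ.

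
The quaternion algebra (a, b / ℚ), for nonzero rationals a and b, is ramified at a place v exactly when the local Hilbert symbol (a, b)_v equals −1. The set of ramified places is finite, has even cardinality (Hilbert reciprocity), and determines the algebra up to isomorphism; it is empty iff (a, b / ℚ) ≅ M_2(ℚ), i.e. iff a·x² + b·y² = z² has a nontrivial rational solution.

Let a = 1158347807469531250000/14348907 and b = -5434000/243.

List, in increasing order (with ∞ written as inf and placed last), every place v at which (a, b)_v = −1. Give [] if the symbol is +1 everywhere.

Mod squares: a ≡ 3135, b ≡ -40755. Check v ∈ {∞, 2, 3, 5, 11, 13, 19, 31}.
v=31: a=31^2·(≡10), b=31^0·(≡2) mod 31; (10|31)=+1, (2|31)=+1; (−1)^{2·0·15}·(+1)^0·(+1)^2 = +1.
v=13: a=13^2·(≡2), b=13^1·(≡6) mod 13; (2|13)=-1, (6|13)=-1; (−1)^{2·1·6}·(-1)^1·(-1)^2 = -1.
v=3: a=3^-15·(≡1), b=3^-5·(≡2) mod 3; (1|3)=+1, (2|3)=-1; (−1)^{-15·-5·1}·(+1)^-5·(-1)^-15 = +1.
v=2: v_2(a)=4, v_2(b)=4; units ≡ 7, 5 (mod 8); ε·ε+αω+βω = 1·0+4·1+4·0 ≡ 0  ⇒  (a,b)_2 = +1.
v=∞: 3135 > 0 and -40755 < 0  ⇒  (a,b)_∞ = +1.
v=11: a=11^3·(≡2), b=11^1·(≡10) mod 11; (2|11)=-1, (10|11)=-1; (−1)^{3·1·5}·(-1)^1·(-1)^3 = -1.
v=19: a=19^3·(≡14), b=19^1·(≡3) mod 19; (14|19)=-1, (3|19)=-1; (−1)^{3·1·9}·(-1)^1·(-1)^3 = -1.
v=5: a=5^11·(≡3), b=5^3·(≡1) mod 5; (3|5)=-1, (1|5)=+1; (−1)^{11·3·2}·(-1)^3·(+1)^11 = -1.
|Ram(3135, -40755)| = 4, even; anisotropic at {5, 11, 13, 19}.

[5, 11, 13, 19]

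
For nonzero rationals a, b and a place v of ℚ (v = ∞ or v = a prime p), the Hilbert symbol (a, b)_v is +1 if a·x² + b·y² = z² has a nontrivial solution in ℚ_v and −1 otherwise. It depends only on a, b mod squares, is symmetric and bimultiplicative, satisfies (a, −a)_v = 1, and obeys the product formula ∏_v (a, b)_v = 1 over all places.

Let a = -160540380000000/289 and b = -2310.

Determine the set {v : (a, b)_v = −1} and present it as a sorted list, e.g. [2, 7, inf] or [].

Mod squares: a ≡ -455, b ≡ -2310. Check v ∈ {∞, 2, 3, 5, 7, 11, 13, 17}.
v=5: a=5^7·(≡4), b=5^1·(≡3) mod 5; (4|5)=+1, (3|5)=-1; (−1)^{7·1·2}·(+1)^1·(-1)^7 = -1.
v=3: a=3^6·(≡1), b=3^1·(≡1) mod 3; (1|3)=+1, (1|3)=+1; (−1)^{6·1·1}·(+1)^1·(+1)^6 = +1.
v=7: a=7^1·(≡6), b=7^1·(≡6) mod 7; (6|7)=-1, (6|7)=-1; (−1)^{1·1·3}·(-1)^1·(-1)^1 = -1.
v=2: v_2(a)=8, v_2(b)=1; units ≡ 1, 5 (mod 8); ε·ε+αω+βω = 0·0+8·1+1·0 ≡ 0  ⇒  (a,b)_2 = +1.
v=13: a=13^1·(≡4), b=13^0·(≡4) mod 13; (4|13)=+1, (4|13)=+1; (−1)^{1·0·6}·(+1)^0·(+1)^1 = +1.
v=∞: -455 < 0 and -2310 < 0  ⇒  (a,b)_∞ = -1.
v=11: a=11^2·(≡6), b=11^1·(≡10) mod 11; (6|11)=-1, (10|11)=-1; (−1)^{2·1·5}·(-1)^1·(-1)^2 = -1.
v=17: a=17^-2·(≡2), b=17^0·(≡2) mod 17; (2|17)=+1, (2|17)=+1; (−1)^{-2·0·8}·(+1)^0·(+1)^-2 = +1.
Ram(-455, -2310) = {5, 7, 11, ∞}; no ℚ_5-point on the conic.

[5, 7, 11, inf]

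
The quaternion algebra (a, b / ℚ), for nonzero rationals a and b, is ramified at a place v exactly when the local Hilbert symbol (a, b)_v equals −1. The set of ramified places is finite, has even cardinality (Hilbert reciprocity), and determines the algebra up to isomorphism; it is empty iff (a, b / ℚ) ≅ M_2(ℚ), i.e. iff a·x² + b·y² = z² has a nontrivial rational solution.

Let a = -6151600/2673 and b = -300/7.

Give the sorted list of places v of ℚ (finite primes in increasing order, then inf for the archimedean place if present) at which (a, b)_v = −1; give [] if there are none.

Mod squares: a ≡ -3003, b ≡ -21. Check v ∈ {∞, 2, 3, 5, 7, 11, 13}.
v=3: a=3^-5·(≡1), b=3^1·(≡2) mod 3; (1|3)=+1, (2|3)=-1; (−1)^{-5·1·1}·(+1)^1·(-1)^-5 = +1.
v=13: a=13^3·(≡1), b=13^0·(≡11) mod 13; (1|13)=+1, (11|13)=-1; (−1)^{3·0·6}·(+1)^0·(-1)^3 = -1.
v=11: a=11^-1·(≡7), b=11^0·(≡9) mod 11; (7|11)=-1, (9|11)=+1; (−1)^{-1·0·5}·(-1)^0·(+1)^-1 = +1.
v=2: v_2(a)=4, v_2(b)=2; units ≡ 5, 3 (mod 8); ε·ε+αω+βω = 0·1+4·1+2·1 ≡ 0  ⇒  (a,b)_2 = +1.
v=∞: -3003 < 0 and -21 < 0  ⇒  (a,b)_∞ = -1.
v=5: a=5^2·(≡2), b=5^2·(≡4) mod 5; (2|5)=-1, (4|5)=+1; (−1)^{2·2·2}·(-1)^2·(+1)^2 = +1.
v=7: a=7^1·(≡6), b=7^-1·(≡1) mod 7; (6|7)=-1, (1|7)=+1; (−1)^{1·-1·3}·(-1)^-1·(+1)^1 = +1.
Ram(-3003, -21) = {13, ∞}; no ℚ_13-point on the conic.

[13, inf]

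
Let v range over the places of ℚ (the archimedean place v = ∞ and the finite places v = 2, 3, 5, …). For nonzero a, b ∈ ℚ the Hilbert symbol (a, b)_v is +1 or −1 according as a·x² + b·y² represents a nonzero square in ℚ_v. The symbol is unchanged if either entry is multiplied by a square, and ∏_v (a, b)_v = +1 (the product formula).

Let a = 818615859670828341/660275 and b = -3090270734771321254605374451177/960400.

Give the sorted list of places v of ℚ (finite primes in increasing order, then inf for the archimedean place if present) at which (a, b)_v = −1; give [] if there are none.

(a, b) ≡ (13079, -2915457) mod (ℚ^×)²; places V = {2, 3, 5, 7, 11, 23, 29, 31, 41, 47, ∞}.
(a,b)_∞: sgn(13079)=+, sgn(-2915457)=−, so +1.
(a,b)_3: α=6, u≡2; β=9, v≡1 (mod 3); (2|3)=-1, (1|3)=+1; sign (−1)^0·-1^9·+1^6 = -1.
(a,b)_29: α=3, u≡7; β=5, v≡18 (mod 29); (7|29)=+1, (18|29)=-1; sign (−1)^0·+1^5·-1^3 = -1.
(a,b)_23: α=2, u≡14; β=3, v≡14 (mod 23); (14|23)=-1, (14|23)=-1; sign (−1)^0·-1^3·-1^2 = -1.
(a,b)_5: α=-2, u≡1; β=-2, v≡3 (mod 5); (1|5)=+1, (3|5)=-1; sign (−1)^0·+1^-2·-1^-2 = +1.
(a,b)_47: α=2, u≡33; β=3, v≡27 (mod 47); (33|47)=-1, (27|47)=+1; sign (−1)^0·-1^3·+1^2 = -1.
(a,b)_31: α=2, u≡7; β=3, v≡2 (mod 31); (7|31)=+1, (2|31)=+1; sign (−1)^0·+1^3·+1^2 = +1.
(a,b)_41: α=1, u≡8; β=2, v≡29 (mod 41); (8|41)=+1, (29|41)=-1; sign (−1)^0·+1^2·-1^1 = -1.
(a,b)_2: α=0, β=-4; u≡7, v≡7 (mod 8); ε(u)ε(v)=1·1, αω(v)=0·0, βω(u)=-4·0; sum ≡ 1  ⇒  -1.
(a,b)_11: α=-1, u≡5; β=2, v≡1 (mod 11); (5|11)=+1, (1|11)=+1; sign (−1)^0·+1^2·+1^-1 = +1.
(a,b)_7: α=-4, u≡5; β=-4, v≡2 (mod 7); (5|7)=-1, (2|7)=+1; sign (−1)^0·-1^-4·+1^-4 = +1.
|Ram(13079, -2915457)| = 6, even; anisotropic at {2, 3, 23, 29, 41, 47}.

[2, 3, 23, 29, 41, 47]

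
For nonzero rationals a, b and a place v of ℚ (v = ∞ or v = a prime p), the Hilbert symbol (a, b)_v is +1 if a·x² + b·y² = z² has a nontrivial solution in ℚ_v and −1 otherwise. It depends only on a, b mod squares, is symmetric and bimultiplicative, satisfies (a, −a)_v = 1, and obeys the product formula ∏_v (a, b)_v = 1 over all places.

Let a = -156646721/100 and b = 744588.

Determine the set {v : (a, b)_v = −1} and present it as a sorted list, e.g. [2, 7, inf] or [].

[2, 7, 17, 37]

Mod squares: a ≡ -1294601, b ≡ 20683. Check v ∈ {∞, 2, 3, 5, 7, 11, 13, 17, 23, 37, 43}.
v=3: a=3^0·(≡1), b=3^2·(≡1) mod 3; (1|3)=+1, (1|3)=+1; (−1)^{0·2·1}·(+1)^2·(+1)^0 = +1.
v=17: a=17^1·(≡10), b=17^0·(≡5) mod 17; (10|17)=-1, (5|17)=-1; (−1)^{1·0·8}·(-1)^0·(-1)^1 = -1.
v=37: a=37^0·(≡14), b=37^1·(≡33) mod 37; (14|37)=-1, (33|37)=+1; (−1)^{0·1·18}·(-1)^1·(+1)^0 = -1.
v=2: v_2(a)=-2, v_2(b)=2; units ≡ 7, 3 (mod 8); ε·ε+αω+βω = 1·1+-2·1+2·0 ≡ 1  ⇒  (a,b)_2 = -1.
v=7: a=7^1·(≡4), b=7^0·(≡5) mod 7; (4|7)=+1, (5|7)=-1; (−1)^{1·0·3}·(+1)^0·(-1)^1 = -1.
v=11: a=11^3·(≡9), b=11^0·(≡9) mod 11; (9|11)=+1, (9|11)=+1; (−1)^{3·0·5}·(+1)^0·(+1)^3 = +1.
v=13: a=13^0·(≡9), b=13^1·(≡11) mod 13; (9|13)=+1, (11|13)=-1; (−1)^{0·1·6}·(+1)^1·(-1)^0 = +1.
v=23: a=23^1·(≡7), b=23^0·(≡9) mod 23; (7|23)=-1, (9|23)=+1; (−1)^{1·0·11}·(-1)^0·(+1)^1 = +1.
v=43: a=43^1·(≡4), b=43^1·(≡30) mod 43; (4|43)=+1, (30|43)=-1; (−1)^{1·1·21}·(+1)^1·(-1)^1 = +1.
v=5: a=5^-2·(≡1), b=5^0·(≡3) mod 5; (1|5)=+1, (3|5)=-1; (−1)^{-2·0·2}·(+1)^0·(-1)^-2 = +1.
v=∞: -1294601 < 0 and 20683 > 0  ⇒  (a,b)_∞ = +1.
Ram(-1294601, 20683) = {2, 7, 17, 37}; no ℚ_2-point on the conic.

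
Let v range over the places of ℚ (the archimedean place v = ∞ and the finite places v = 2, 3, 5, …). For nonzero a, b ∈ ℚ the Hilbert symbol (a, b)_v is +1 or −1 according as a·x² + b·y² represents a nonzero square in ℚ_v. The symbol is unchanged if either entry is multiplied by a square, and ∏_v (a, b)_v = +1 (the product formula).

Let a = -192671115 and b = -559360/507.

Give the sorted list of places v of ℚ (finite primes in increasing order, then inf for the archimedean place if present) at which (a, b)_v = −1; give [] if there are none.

Mod squares: a ≡ -533715, b ≡ -6555. Check v ∈ {∞, 2, 3, 5, 7, 13, 17, 19, 23}.
v=∞: -533715 < 0 and -6555 < 0  ⇒  (a,b)_∞ = -1.
v=5: a=5^1·(≡2), b=5^1·(≡4) mod 5; (2|5)=-1, (4|5)=+1; (−1)^{1·1·2}·(-1)^1·(+1)^1 = -1.
v=19: a=19^2·(≡14), b=19^1·(≡11) mod 19; (14|19)=-1, (11|19)=+1; (−1)^{2·1·9}·(-1)^1·(+1)^2 = -1.
v=13: a=13^1·(≡3), b=13^-2·(≡10) mod 13; (3|13)=+1, (10|13)=+1; (−1)^{1·-2·6}·(+1)^-2·(+1)^1 = +1.
v=3: a=3^1·(≡1), b=3^-1·(≡2) mod 3; (1|3)=+1, (2|3)=-1; (−1)^{1·-1·1}·(+1)^-1·(-1)^1 = +1.
v=17: a=17^1·(≡16), b=17^0·(≡3) mod 17; (16|17)=+1, (3|17)=-1; (−1)^{1·0·8}·(+1)^0·(-1)^1 = -1.
v=2: v_2(a)=0, v_2(b)=8; units ≡ 5, 5 (mod 8); ε·ε+αω+βω = 0·0+0·1+8·1 ≡ 0  ⇒  (a,b)_2 = +1.
v=7: a=7^1·(≡3), b=7^0·(≡1) mod 7; (3|7)=-1, (1|7)=+1; (−1)^{1·0·3}·(-1)^0·(+1)^1 = +1.
v=23: a=23^1·(≡9), b=23^1·(≡14) mod 23; (9|23)=+1, (14|23)=-1; (−1)^{1·1·11}·(+1)^1·(-1)^1 = +1.
|Ram(-533715, -6555)| = 4, even; anisotropic at {5, 17, 19, ∞}.

[5, 17, 19, inf]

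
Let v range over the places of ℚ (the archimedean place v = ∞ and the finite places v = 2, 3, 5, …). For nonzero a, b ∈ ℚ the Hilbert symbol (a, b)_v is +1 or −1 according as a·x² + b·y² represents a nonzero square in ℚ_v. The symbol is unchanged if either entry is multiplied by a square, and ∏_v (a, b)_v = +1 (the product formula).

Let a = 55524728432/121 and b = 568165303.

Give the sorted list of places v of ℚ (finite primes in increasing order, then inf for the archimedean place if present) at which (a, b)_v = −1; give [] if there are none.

Mod squares: a ≡ 33263, b ≡ 703. Check v ∈ {∞, 2, 11, 17, 19, 29, 31, 37}.
v=2: v_2(a)=4, v_2(b)=0; units ≡ 7, 7 (mod 8); ε·ε+αω+βω = 1·1+4·0+0·0 ≡ 1  ⇒  (a,b)_2 = -1.
v=∞: 33263 > 0 and 703 > 0  ⇒  (a,b)_∞ = +1.
v=31: a=31^1·(≡28), b=31^2·(≡22) mod 31; (28|31)=+1, (22|31)=-1; (−1)^{1·2·15}·(+1)^2·(-1)^1 = -1.
v=19: a=19^2·(≡13), b=19^1·(≡2) mod 19; (13|19)=-1, (2|19)=-1; (−1)^{2·1·9}·(-1)^1·(-1)^2 = -1.
v=37: a=37^1·(≡21), b=37^1·(≡5) mod 37; (21|37)=+1, (5|37)=-1; (−1)^{1·1·18}·(+1)^1·(-1)^1 = -1.
v=17: a=17^2·(≡12), b=17^0·(≡7) mod 17; (12|17)=-1, (7|17)=-1; (−1)^{2·0·8}·(-1)^0·(-1)^2 = +1.
v=11: a=11^-2·(≡8), b=11^0·(≡2) mod 11; (8|11)=-1, (2|11)=-1; (−1)^{-2·0·5}·(-1)^0·(-1)^-2 = +1.
v=29: a=29^1·(≡13), b=29^2·(≡28) mod 29; (13|29)=+1, (28|29)=+1; (−1)^{1·2·14}·(+1)^2·(+1)^1 = +1.
Ram(33263, 703) = {2, 19, 31, 37}; no ℚ_2-point on the conic.

[2, 19, 31, 37]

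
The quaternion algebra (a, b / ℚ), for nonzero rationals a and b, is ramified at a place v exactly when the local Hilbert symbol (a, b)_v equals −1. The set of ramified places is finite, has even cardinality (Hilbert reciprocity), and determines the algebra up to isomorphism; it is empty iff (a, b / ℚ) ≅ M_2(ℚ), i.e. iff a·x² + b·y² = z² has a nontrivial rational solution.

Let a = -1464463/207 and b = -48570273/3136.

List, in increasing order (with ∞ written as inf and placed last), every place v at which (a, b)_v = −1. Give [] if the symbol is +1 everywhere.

(a, b) ≡ (-5681, -713) mod (ℚ^×)²; places V = {2, 3, 7, 11, 13, 19, 23, 29, 31, ∞}.
(a,b)_31: α=0, u≡24; β=1, v≡10 (mod 31); (24|31)=-1, (10|31)=+1; sign (−1)^0·-1^1·+1^0 = -1.
(a,b)_2: α=0, β=-6; u≡7, v≡7 (mod 8); ε(u)ε(v)=1·1, αω(v)=0·0, βω(u)=-6·0; sum ≡ 1  ⇒  -1.
(a,b)_29: α=0, u≡2; β=2, v≡11 (mod 29); (2|29)=-1, (11|29)=-1; sign (−1)^0·-1^2·-1^0 = +1.
(a,b)_13: α=1, u≡6; β=0, v≡5 (mod 13); (6|13)=-1, (5|13)=-1; sign (−1)^0·-1^0·-1^1 = -1.
(a,b)_3: α=-2, u≡1; β=4, v≡1 (mod 3); (1|3)=+1, (1|3)=+1; sign (−1)^0·+1^4·+1^-2 = +1.
(a,b)_∞: sgn(-5681)=−, sgn(-713)=−, so -1.
(a,b)_11: α=2, u≡7; β=0, v≡7 (mod 11); (7|11)=-1, (7|11)=-1; sign (−1)^0·-1^0·-1^2 = +1.
(a,b)_19: α=1, u≡16; β=0, v≡16 (mod 19); (16|19)=+1, (16|19)=+1; sign (−1)^0·+1^0·+1^1 = +1.
(a,b)_7: α=2, u≡6; β=-2, v≡4 (mod 7); (6|7)=-1, (4|7)=+1; sign (−1)^0·-1^-2·+1^2 = +1.
(a,b)_23: α=-1, u≡12; β=1, v≡5 (mod 23); (12|23)=+1, (5|23)=-1; sign (−1)^1·+1^1·-1^-1 = +1.
Ram(-5681, -713) = {2, 13, 31, ∞}; no ℚ_2-point on the conic.

[2, 13, 31, inf]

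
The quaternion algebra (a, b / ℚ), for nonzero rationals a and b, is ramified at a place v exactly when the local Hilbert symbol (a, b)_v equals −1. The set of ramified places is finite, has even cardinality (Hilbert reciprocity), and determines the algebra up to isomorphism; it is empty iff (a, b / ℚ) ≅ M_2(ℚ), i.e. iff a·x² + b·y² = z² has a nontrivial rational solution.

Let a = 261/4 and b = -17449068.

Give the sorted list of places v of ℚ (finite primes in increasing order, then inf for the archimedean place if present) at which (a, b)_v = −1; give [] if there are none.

[3, 19]

Mod squares: a ≡ 29, b ≡ -5187. Check v ∈ {∞, 2, 3, 7, 13, 19, 29}.
v=3: a=3^2·(≡2), b=3^1·(≡2) mod 3; (2|3)=-1, (2|3)=-1; (−1)^{2·1·1}·(-1)^1·(-1)^2 = -1.
v=2: v_2(a)=-2, v_2(b)=2; units ≡ 5, 5 (mod 8); ε·ε+αω+βω = 0·0+-2·1+2·1 ≡ 0  ⇒  (a,b)_2 = +1.
v=7: a=7^0·(≡4), b=7^1·(≡4) mod 7; (4|7)=+1, (4|7)=+1; (−1)^{0·1·3}·(+1)^1·(+1)^0 = +1.
v=19: a=19^0·(≡13), b=19^1·(≡12) mod 19; (13|19)=-1, (12|19)=-1; (−1)^{0·1·9}·(-1)^1·(-1)^0 = -1.
v=29: a=29^1·(≡24), b=29^2·(≡16) mod 29; (24|29)=+1, (16|29)=+1; (−1)^{1·2·14}·(+1)^2·(+1)^1 = +1.
v=13: a=13^0·(≡10), b=13^1·(≡1) mod 13; (10|13)=+1, (1|13)=+1; (−1)^{0·1·6}·(+1)^1·(+1)^0 = +1.
v=∞: 29 > 0 and -5187 < 0  ⇒  (a,b)_∞ = +1.
Ram(29, -5187) = {3, 19}; no ℚ_3-point on the conic.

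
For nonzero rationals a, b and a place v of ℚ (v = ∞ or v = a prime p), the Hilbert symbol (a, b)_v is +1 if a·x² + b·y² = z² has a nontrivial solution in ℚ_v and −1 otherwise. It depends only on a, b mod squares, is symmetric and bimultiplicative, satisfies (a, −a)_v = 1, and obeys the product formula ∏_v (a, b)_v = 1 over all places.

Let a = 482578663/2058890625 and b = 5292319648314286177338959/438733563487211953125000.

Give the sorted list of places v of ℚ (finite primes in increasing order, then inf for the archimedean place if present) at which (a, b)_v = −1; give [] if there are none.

[2, 7, 11, 17]

Mod squares: a ≡ 7, b ≡ 7854. Check v ∈ {∞, 2, 3, 5, 7, 11, 17, 19, 23}.
v=2: v_2(a)=0, v_2(b)=-3; units ≡ 7, 7 (mod 8); ε·ε+αω+βω = 1·1+0·0+-3·0 ≡ 1  ⇒  (a,b)_2 = -1.
v=23: a=23^2·(≡20), b=23^6·(≡14) mod 23; (20|23)=-1, (14|23)=-1; (−1)^{2·6·11}·(-1)^6·(-1)^2 = +1.
v=3: a=3^-2·(≡1), b=3^-9·(≡2) mod 3; (1|3)=+1, (2|3)=-1; (−1)^{-2·-9·1}·(+1)^-9·(-1)^-2 = +1.
v=5: a=5^-6·(≡2), b=5^-10·(≡1) mod 5; (2|5)=-1, (1|5)=+1; (−1)^{-6·-10·2}·(-1)^-10·(+1)^-6 = +1.
v=7: a=7^1·(≡1), b=7^3·(≡2) mod 7; (1|7)=+1, (2|7)=+1; (−1)^{1·3·3}·(+1)^3·(+1)^1 = -1.
v=19: a=19^4·(≡4), b=19^10·(≡7) mod 19; (4|19)=+1, (7|19)=+1; (−1)^{4·10·9}·(+1)^10·(+1)^4 = +1.
v=17: a=17^0·(≡5), b=17^1·(≡5) mod 17; (5|17)=-1, (5|17)=-1; (−1)^{0·1·8}·(-1)^1·(-1)^0 = -1.
v=11: a=11^-4·(≡6), b=11^-11·(≡10) mod 11; (6|11)=-1, (10|11)=-1; (−1)^{-4·-11·5}·(-1)^-11·(-1)^-4 = -1.
v=∞: 7 > 0 and 7854 > 0  ⇒  (a,b)_∞ = +1.
(7, 7854 / ℚ) ramifies at {2, 7, 11, 17}: a division algebra.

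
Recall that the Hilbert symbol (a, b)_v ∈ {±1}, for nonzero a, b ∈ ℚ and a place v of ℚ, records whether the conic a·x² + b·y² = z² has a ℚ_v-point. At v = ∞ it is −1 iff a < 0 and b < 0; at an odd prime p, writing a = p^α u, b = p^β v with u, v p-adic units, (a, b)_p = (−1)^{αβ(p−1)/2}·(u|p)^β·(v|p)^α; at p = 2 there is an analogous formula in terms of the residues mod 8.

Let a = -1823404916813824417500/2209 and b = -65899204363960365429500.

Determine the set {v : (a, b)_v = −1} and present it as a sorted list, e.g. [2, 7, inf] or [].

(a, b) ≡ (-14007, -2324495) mod (ℚ^×)²; places V = {2, 3, 5, 7, 17, 23, 29, 41, 47, ∞}.
(a,b)_7: α=3, u≡2; β=4, v≡2 (mod 7); (2|7)=+1, (2|7)=+1; sign (−1)^0·+1^4·+1^3 = +1.
(a,b)_41: α=2, u≡22; β=3, v≡23 (mod 41); (22|41)=-1, (23|41)=+1; sign (−1)^0·-1^3·+1^2 = -1.
(a,b)_17: α=4, u≡1; β=5, v≡15 (mod 17); (1|17)=+1, (15|17)=+1; sign (−1)^0·+1^5·+1^4 = +1.
(a,b)_2: α=2, β=2; u≡1, v≡1 (mod 8); ε(u)ε(v)=0·0, αω(v)=2·0, βω(u)=2·0; sum ≡ 0  ⇒  +1.
(a,b)_23: α=1, u≡9; β=1, v≡14 (mod 23); (9|23)=+1, (14|23)=-1; sign (−1)^1·+1^1·-1^1 = +1.
(a,b)_3: α=3, u≡2; β=0, v≡1 (mod 3); (2|3)=-1, (1|3)=+1; sign (−1)^0·-1^0·+1^3 = +1.
(a,b)_47: α=-2, u≡40; β=0, v≡13 (mod 47); (40|47)=-1, (13|47)=-1; sign (−1)^0·-1^0·-1^-2 = +1.
(a,b)_∞: sgn(-14007)=−, sgn(-2324495)=−, so -1.
(a,b)_5: α=4, u≡3; β=3, v≡4 (mod 5); (3|5)=-1, (4|5)=+1; sign (−1)^0·-1^3·+1^4 = -1.
(a,b)_29: α=3, u≡15; β=3, v≡20 (mod 29); (15|29)=-1, (20|29)=+1; sign (−1)^0·-1^3·+1^3 = -1.
Ram(-14007, -2324495) = {5, 29, 41, ∞}; no ℚ_5-point on the conic.

[5, 29, 41, inf]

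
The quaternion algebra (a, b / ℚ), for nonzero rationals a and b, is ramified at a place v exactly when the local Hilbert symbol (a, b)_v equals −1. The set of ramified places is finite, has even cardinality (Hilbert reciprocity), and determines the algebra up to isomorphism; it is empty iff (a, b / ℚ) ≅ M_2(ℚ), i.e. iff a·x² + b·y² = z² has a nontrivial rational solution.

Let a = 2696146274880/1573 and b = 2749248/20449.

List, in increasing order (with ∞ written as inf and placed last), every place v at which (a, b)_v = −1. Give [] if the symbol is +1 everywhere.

[5, 13, 31, 37]

(a, b) ≡ (4938765, 4773) mod (ℚ^×)²; places V = {2, 3, 5, 11, 13, 19, 31, 37, 43, ∞}.
(a,b)_31: α=1, u≡26; β=0, v≡27 (mod 31); (26|31)=-1, (27|31)=-1; sign (−1)^0·-1^0·-1^1 = -1.
(a,b)_11: α=-2, u≡7; β=-2, v≡10 (mod 11); (7|11)=-1, (10|11)=-1; sign (−1)^0·-1^-2·-1^-2 = +1.
(a,b)_43: α=1, u≡29; β=1, v≡41 (mod 43); (29|43)=-1, (41|43)=+1; sign (−1)^1·-1^1·+1^1 = +1.
(a,b)_5: α=1, u≡2; β=0, v≡2 (mod 5); (2|5)=-1, (2|5)=-1; sign (−1)^0·-1^0·-1^1 = -1.
(a,b)_∞: sgn(4938765)=+, sgn(4773)=+, so +1.
(a,b)_2: α=6, β=6; u≡5, v≡5 (mod 8); ε(u)ε(v)=0·0, αω(v)=6·1, βω(u)=6·1; sum ≡ 0  ⇒  +1.
(a,b)_19: α=1, u≡10; β=0, v≡1 (mod 19); (10|19)=-1, (1|19)=+1; sign (−1)^0·-1^0·+1^1 = +1.
(a,b)_13: α=-1, u≡8; β=-2, v≡2 (mod 13); (8|13)=-1, (2|13)=-1; sign (−1)^0·-1^-2·-1^-1 = -1.
(a,b)_37: α=2, u≡23; β=1, v≡24 (mod 37); (23|37)=-1, (24|37)=-1; sign (−1)^0·-1^1·-1^2 = -1.
(a,b)_3: α=5, u≡2; β=3, v≡1 (mod 3); (2|3)=-1, (1|3)=+1; sign (−1)^1·-1^3·+1^5 = +1.
|Ram(4938765, 4773)| = 4, even; anisotropic at {5, 13, 31, 37}.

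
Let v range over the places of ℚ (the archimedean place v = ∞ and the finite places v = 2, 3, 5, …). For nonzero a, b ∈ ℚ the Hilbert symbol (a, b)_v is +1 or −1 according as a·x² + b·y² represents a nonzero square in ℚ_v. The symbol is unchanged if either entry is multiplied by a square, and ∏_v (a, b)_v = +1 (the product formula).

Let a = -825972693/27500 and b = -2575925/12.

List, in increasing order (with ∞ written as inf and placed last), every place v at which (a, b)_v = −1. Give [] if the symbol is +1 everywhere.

[11, inf]

(a, b) ≡ (-87087, -309111) mod (ℚ^×)²; places V = {2, 3, 5, 7, 11, 13, 17, 19, 29, ∞}.
(a,b)_7: α=1, u≡6; β=0, v≡1 (mod 7); (6|7)=-1, (1|7)=+1; sign (−1)^0·-1^0·+1^1 = +1.
(a,b)_5: α=-4, u≡3; β=2, v≡4 (mod 5); (3|5)=-1, (4|5)=+1; sign (−1)^0·-1^2·+1^-4 = +1.
(a,b)_∞: sgn(-87087)=−, sgn(-309111)=−, so -1.
(a,b)_19: α=2, u≡17; β=1, v≡15 (mod 19); (17|19)=+1, (15|19)=-1; sign (−1)^0·+1^1·-1^2 = +1.
(a,b)_3: α=1, u≡2; β=-1, v≡1 (mod 3); (2|3)=-1, (1|3)=+1; sign (−1)^1·-1^-1·+1^1 = +1.
(a,b)_17: α=2, u≡8; β=1, v≡11 (mod 17); (8|17)=+1, (11|17)=-1; sign (−1)^0·+1^1·-1^2 = +1.
(a,b)_11: α=-1, u≡5; β=1, v≡4 (mod 11); (5|11)=+1, (4|11)=+1; sign (−1)^1·+1^1·+1^-1 = -1.
(a,b)_29: α=1, u≡5; β=1, v≡5 (mod 29); (5|29)=+1, (5|29)=+1; sign (−1)^0·+1^1·+1^1 = +1.
(a,b)_13: α=1, u≡12; β=0, v≡1 (mod 13); (12|13)=+1, (1|13)=+1; sign (−1)^0·+1^0·+1^1 = +1.
(a,b)_2: α=-2, β=-2; u≡1, v≡1 (mod 8); ε(u)ε(v)=0·0, αω(v)=-2·0, βω(u)=-2·0; sum ≡ 0  ⇒  +1.
|Ram(-87087, -309111)| = 2, even; anisotropic at {11, ∞}.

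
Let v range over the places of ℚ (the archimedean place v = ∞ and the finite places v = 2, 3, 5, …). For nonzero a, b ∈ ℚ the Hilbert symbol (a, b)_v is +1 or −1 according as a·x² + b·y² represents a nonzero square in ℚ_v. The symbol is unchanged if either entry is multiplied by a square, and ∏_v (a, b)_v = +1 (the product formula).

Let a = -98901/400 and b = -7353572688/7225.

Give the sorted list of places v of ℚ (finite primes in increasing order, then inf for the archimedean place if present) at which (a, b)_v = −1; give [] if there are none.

[2, 29, 37, inf]

(a, b) ≡ (-1221, -957) mod (ℚ^×)²; places V = {2, 3, 5, 7, 11, 17, 29, 37, ∞}.
(a,b)_37: α=1, u≡33; β=0, v≡23 (mod 37); (33|37)=+1, (23|37)=-1; sign (−1)^0·+1^0·-1^1 = -1.
(a,b)_2: α=-4, β=4; u≡3, v≡3 (mod 8); ε(u)ε(v)=1·1, αω(v)=-4·1, βω(u)=4·1; sum ≡ 1  ⇒  -1.
(a,b)_5: α=-2, u≡4; β=-2, v≡3 (mod 5); (4|5)=+1, (3|5)=-1; sign (−1)^0·+1^-2·-1^-2 = +1.
(a,b)_29: α=0, u≡26; β=1, v≡1 (mod 29); (26|29)=-1, (1|29)=+1; sign (−1)^0·-1^1·+1^0 = -1.
(a,b)_3: α=5, u≡1; β=5, v≡2 (mod 3); (1|3)=+1, (2|3)=-1; sign (−1)^1·+1^5·-1^5 = +1.
(a,b)_7: α=0, u≡2; β=2, v≡4 (mod 7); (2|7)=+1, (4|7)=+1; sign (−1)^0·+1^2·+1^0 = +1.
(a,b)_11: α=1, u≡10; β=3, v≡5 (mod 11); (10|11)=-1, (5|11)=+1; sign (−1)^1·-1^3·+1^1 = +1.
(a,b)_∞: sgn(-1221)=−, sgn(-957)=−, so -1.
(a,b)_17: α=0, u≡10; β=-2, v≡10 (mod 17); (10|17)=-1, (10|17)=-1; sign (−1)^0·-1^-2·-1^0 = +1.
|Ram(-1221, -957)| = 4, even; anisotropic at {2, 29, 37, ∞}.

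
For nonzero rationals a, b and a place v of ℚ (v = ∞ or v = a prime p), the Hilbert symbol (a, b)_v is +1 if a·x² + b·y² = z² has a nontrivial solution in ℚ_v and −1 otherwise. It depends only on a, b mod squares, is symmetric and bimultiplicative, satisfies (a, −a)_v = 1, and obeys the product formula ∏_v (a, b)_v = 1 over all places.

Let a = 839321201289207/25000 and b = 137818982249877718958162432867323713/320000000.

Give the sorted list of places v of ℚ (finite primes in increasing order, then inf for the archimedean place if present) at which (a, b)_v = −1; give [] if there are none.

[2, 3, 5, 13]

Mod squares: a ≡ 4942470, b ≡ 45885. Check v ∈ {∞, 2, 3, 5, 7, 13, 19, 23, 29}.
v=13: a=13^1·(≡7), b=13^2·(≡2) mod 13; (7|13)=-1, (2|13)=-1; (−1)^{1·2·6}·(-1)^2·(-1)^1 = -1.
v=5: a=5^-5·(≡4), b=5^-7·(≡3) mod 5; (4|5)=+1, (3|5)=-1; (−1)^{-5·-7·2}·(+1)^-7·(-1)^-5 = -1.
v=∞: 4942470 > 0 and 45885 > 0  ⇒  (a,b)_∞ = +1.
v=2: v_2(a)=-3, v_2(b)=-12; units ≡ 3, 5 (mod 8); ε·ε+αω+βω = 1·0+-3·1+-12·1 ≡ 1  ⇒  (a,b)_2 = -1.
v=29: a=29^5·(≡27), b=29^8·(≡1) mod 29; (27|29)=-1, (1|29)=+1; (−1)^{5·8·14}·(-1)^8·(+1)^5 = +1.
v=3: a=3^1·(≡1), b=3^19·(≡1) mod 3; (1|3)=+1, (1|3)=+1; (−1)^{1·19·1}·(+1)^19·(+1)^1 = -1.
v=23: a=23^1·(≡2), b=23^3·(≡21) mod 23; (2|23)=+1, (21|23)=-1; (−1)^{1·3·11}·(+1)^3·(-1)^1 = +1.
v=19: a=19^1·(≡17), b=19^3·(≡10) mod 19; (17|19)=+1, (10|19)=-1; (−1)^{1·3·9}·(+1)^3·(-1)^1 = +1.
v=7: a=7^4·(≡4), b=7^5·(≡5) mod 7; (4|7)=+1, (5|7)=-1; (−1)^{4·5·3}·(+1)^5·(-1)^4 = +1.
(4942470, 45885 / ℚ) ramifies at {2, 3, 5, 13}: a division algebra.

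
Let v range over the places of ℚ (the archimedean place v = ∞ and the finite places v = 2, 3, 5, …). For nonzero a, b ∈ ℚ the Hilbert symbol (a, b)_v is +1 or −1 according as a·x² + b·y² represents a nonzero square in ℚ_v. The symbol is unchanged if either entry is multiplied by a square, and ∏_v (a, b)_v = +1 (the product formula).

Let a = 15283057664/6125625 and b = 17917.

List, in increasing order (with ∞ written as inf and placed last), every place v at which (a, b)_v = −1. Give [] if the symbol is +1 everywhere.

[19, 41]

(a, b) ≡ (304589, 17917) mod (ℚ^×)²; places V = {2, 3, 5, 7, 11, 17, 19, 23, 41, ∞}.
(a,b)_7: α=2, u≡5; β=0, v≡4 (mod 7); (5|7)=-1, (4|7)=+1; sign (−1)^0·-1^0·+1^2 = +1.
(a,b)_3: α=-4, u≡2; β=0, v≡1 (mod 3); (2|3)=-1, (1|3)=+1; sign (−1)^0·-1^0·+1^-4 = +1.
(a,b)_∞: sgn(304589)=+, sgn(17917)=+, so +1.
(a,b)_23: α=1, u≡8; β=1, v≡20 (mod 23); (8|23)=+1, (20|23)=-1; sign (−1)^1·+1^1·-1^1 = +1.
(a,b)_2: α=10, β=0; u≡5, v≡5 (mod 8); ε(u)ε(v)=0·0, αω(v)=10·1, βω(u)=0·1; sum ≡ 0  ⇒  +1.
(a,b)_17: α=1, u≡13; β=0, v≡16 (mod 17); (13|17)=+1, (16|17)=+1; sign (−1)^0·+1^0·+1^1 = +1.
(a,b)_5: α=-4, u≡4; β=0, v≡2 (mod 5); (4|5)=+1, (2|5)=-1; sign (−1)^0·+1^0·-1^-4 = +1.
(a,b)_11: α=-2, u≡2; β=0, v≡9 (mod 11); (2|11)=-1, (9|11)=+1; sign (−1)^0·-1^0·+1^-2 = +1.
(a,b)_41: α=1, u≡5; β=1, v≡27 (mod 41); (5|41)=+1, (27|41)=-1; sign (−1)^0·+1^1·-1^1 = -1.
(a,b)_19: α=1, u≡12; β=1, v≡12 (mod 19); (12|19)=-1, (12|19)=-1; sign (−1)^1·-1^1·-1^1 = -1.
(304589, 17917 / ℚ) ramifies at {19, 41}: a division algebra.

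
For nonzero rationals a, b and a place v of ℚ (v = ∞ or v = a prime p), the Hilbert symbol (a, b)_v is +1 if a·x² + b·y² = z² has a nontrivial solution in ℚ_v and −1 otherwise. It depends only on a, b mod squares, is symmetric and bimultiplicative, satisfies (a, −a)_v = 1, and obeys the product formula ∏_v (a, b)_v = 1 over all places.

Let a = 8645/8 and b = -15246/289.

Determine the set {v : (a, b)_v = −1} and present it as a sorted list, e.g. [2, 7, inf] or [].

Mod squares: a ≡ 17290, b ≡ -14. Check v ∈ {∞, 2, 3, 5, 7, 11, 13, 17, 19}.
v=11: a=11^0·(≡4), b=11^2·(≡2) mod 11; (4|11)=+1, (2|11)=-1; (−1)^{0·2·5}·(+1)^2·(-1)^0 = +1.
v=17: a=17^0·(≡16), b=17^-2·(≡3) mod 17; (16|17)=+1, (3|17)=-1; (−1)^{0·-2·8}·(+1)^-2·(-1)^0 = +1.
v=7: a=7^1·(≡3), b=7^1·(≡3) mod 7; (3|7)=-1, (3|7)=-1; (−1)^{1·1·3}·(-1)^1·(-1)^1 = -1.
v=13: a=13^1·(≡10), b=13^0·(≡1) mod 13; (10|13)=+1, (1|13)=+1; (−1)^{1·0·6}·(+1)^0·(+1)^1 = +1.
v=3: a=3^0·(≡1), b=3^2·(≡1) mod 3; (1|3)=+1, (1|3)=+1; (−1)^{0·2·1}·(+1)^2·(+1)^0 = +1.
v=2: v_2(a)=-3, v_2(b)=1; units ≡ 5, 1 (mod 8); ε·ε+αω+βω = 0·0+-3·0+1·1 ≡ 1  ⇒  (a,b)_2 = -1.
v=∞: 17290 > 0 and -14 < 0  ⇒  (a,b)_∞ = +1.
v=19: a=19^1·(≡7), b=19^0·(≡17) mod 19; (7|19)=+1, (17|19)=+1; (−1)^{1·0·9}·(+1)^0·(+1)^1 = +1.
v=5: a=5^1·(≡3), b=5^0·(≡1) mod 5; (3|5)=-1, (1|5)=+1; (−1)^{1·0·2}·(-1)^0·(+1)^1 = +1.
Ram(17290, -14) = {2, 7}; no ℚ_2-point on the conic.

[2, 7]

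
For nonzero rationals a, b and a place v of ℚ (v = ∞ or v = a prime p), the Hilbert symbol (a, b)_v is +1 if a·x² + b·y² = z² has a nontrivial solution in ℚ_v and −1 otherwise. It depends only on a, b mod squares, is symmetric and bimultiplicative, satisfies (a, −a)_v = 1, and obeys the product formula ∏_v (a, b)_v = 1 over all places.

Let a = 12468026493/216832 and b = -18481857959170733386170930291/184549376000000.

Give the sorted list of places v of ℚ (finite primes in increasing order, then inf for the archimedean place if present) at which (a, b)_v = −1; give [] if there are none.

[2, 13]

Mod squares: a ≡ 91, b ≡ -1001. Check v ∈ {∞, 2, 3, 5, 7, 11, 13, 17, 31, 37}.
v=11: a=11^-2·(≡1), b=11^-1·(≡7) mod 11; (1|11)=+1, (7|11)=-1; (−1)^{-2·-1·5}·(+1)^-1·(-1)^-2 = +1.
v=3: a=3^6·(≡1), b=3^10·(≡1) mod 3; (1|3)=+1, (1|3)=+1; (−1)^{6·10·1}·(+1)^10·(+1)^6 = +1.
v=∞: 91 > 0 and -1001 < 0  ⇒  (a,b)_∞ = +1.
v=5: a=5^0·(≡4), b=5^-6·(≡1) mod 5; (4|5)=+1, (1|5)=+1; (−1)^{0·-6·2}·(+1)^-6·(+1)^0 = +1.
v=37: a=37^2·(≡15), b=37^6·(≡32) mod 37; (15|37)=-1, (32|37)=-1; (−1)^{2·6·18}·(-1)^6·(-1)^2 = +1.
v=31: a=31^2·(≡13), b=31^2·(≡3) mod 31; (13|31)=-1, (3|31)=-1; (−1)^{2·2·15}·(-1)^2·(-1)^2 = +1.
v=2: v_2(a)=-8, v_2(b)=-30; units ≡ 3, 7 (mod 8); ε·ε+αω+βω = 1·1+-8·0+-30·1 ≡ 1  ⇒  (a,b)_2 = -1.
v=13: a=13^1·(≡7), b=13^7·(≡12) mod 13; (7|13)=-1, (12|13)=+1; (−1)^{1·7·6}·(-1)^7·(+1)^1 = -1.
v=7: a=7^-1·(≡6), b=7^1·(≡4) mod 7; (6|7)=-1, (4|7)=+1; (−1)^{-1·1·3}·(-1)^1·(+1)^-1 = +1.
v=17: a=17^0·(≡5), b=17^2·(≡16) mod 17; (5|17)=-1, (16|17)=+1; (−1)^{0·2·8}·(-1)^2·(+1)^0 = +1.
(91, -1001 / ℚ) ramifies at {2, 13}: a division algebra.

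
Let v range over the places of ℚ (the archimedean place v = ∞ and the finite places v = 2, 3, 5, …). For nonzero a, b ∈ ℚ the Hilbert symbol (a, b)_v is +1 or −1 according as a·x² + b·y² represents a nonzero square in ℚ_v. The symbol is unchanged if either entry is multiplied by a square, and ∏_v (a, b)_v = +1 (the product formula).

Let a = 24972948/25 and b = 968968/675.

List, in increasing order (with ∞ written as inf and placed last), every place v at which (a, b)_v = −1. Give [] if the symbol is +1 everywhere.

Mod squares: a ≡ 13, b ≡ 6006. Check v ∈ {∞, 2, 3, 5, 7, 11, 13}.
v=7: a=7^2·(≡6), b=7^1·(≡2) mod 7; (6|7)=-1, (2|7)=+1; (−1)^{2·1·3}·(-1)^1·(+1)^2 = -1.
v=13: a=13^1·(≡1), b=13^1·(≡6) mod 13; (1|13)=+1, (6|13)=-1; (−1)^{1·1·6}·(+1)^1·(-1)^1 = -1.
v=11: a=11^2·(≡2), b=11^3·(≡6) mod 11; (2|11)=-1, (6|11)=-1; (−1)^{2·3·5}·(-1)^3·(-1)^2 = -1.
v=∞: 13 > 0 and 6006 > 0  ⇒  (a,b)_∞ = +1.
v=5: a=5^-2·(≡3), b=5^-2·(≡4) mod 5; (3|5)=-1, (4|5)=+1; (−1)^{-2·-2·2}·(-1)^-2·(+1)^-2 = +1.
v=2: v_2(a)=2, v_2(b)=3; units ≡ 5, 3 (mod 8); ε·ε+αω+βω = 0·1+2·1+3·1 ≡ 1  ⇒  (a,b)_2 = -1.
v=3: a=3^4·(≡1), b=3^-3·(≡1) mod 3; (1|3)=+1, (1|3)=+1; (−1)^{4·-3·1}·(+1)^-3·(+1)^4 = +1.
|Ram(13, 6006)| = 4, even; anisotropic at {2, 7, 11, 13}.

[2, 7, 11, 13]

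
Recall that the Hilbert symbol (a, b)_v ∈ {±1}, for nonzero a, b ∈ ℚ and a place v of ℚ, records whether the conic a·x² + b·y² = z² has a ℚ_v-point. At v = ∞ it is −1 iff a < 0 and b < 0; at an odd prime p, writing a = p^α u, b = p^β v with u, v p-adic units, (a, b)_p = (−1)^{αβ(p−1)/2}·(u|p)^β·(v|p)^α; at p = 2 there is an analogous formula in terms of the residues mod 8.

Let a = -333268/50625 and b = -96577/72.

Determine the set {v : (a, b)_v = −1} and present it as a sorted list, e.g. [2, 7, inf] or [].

(a, b) ≡ (-493, -193154) mod (ℚ^×)²; places V = {2, 3, 5, 13, 17, 19, 23, 29, ∞}.
(a,b)_2: α=2, β=-3; u≡3, v≡7 (mod 8); ε(u)ε(v)=1·1, αω(v)=2·0, βω(u)=-3·1; sum ≡ 0  ⇒  +1.
(a,b)_5: α=-4, u≡2; β=0, v≡4 (mod 5); (2|5)=-1, (4|5)=+1; sign (−1)^0·-1^0·+1^-4 = +1.
(a,b)_13: α=2, u≡10; β=1, v≡1 (mod 13); (10|13)=+1, (1|13)=+1; sign (−1)^0·+1^1·+1^2 = +1.
(a,b)_29: α=1, u≡17; β=0, v≡14 (mod 29); (17|29)=-1, (14|29)=-1; sign (−1)^0·-1^0·-1^1 = -1.
(a,b)_23: α=0, u≡1; β=1, v≡11 (mod 23); (1|23)=+1, (11|23)=-1; sign (−1)^0·+1^1·-1^0 = +1.
(a,b)_∞: sgn(-493)=−, sgn(-193154)=−, so -1.
(a,b)_19: α=0, u≡16; β=1, v≡12 (mod 19); (16|19)=+1, (12|19)=-1; sign (−1)^0·+1^1·-1^0 = +1.
(a,b)_3: α=-4, u≡2; β=-2, v≡1 (mod 3); (2|3)=-1, (1|3)=+1; sign (−1)^0·-1^-2·+1^-4 = +1.
(a,b)_17: α=1, u≡3; β=1, v≡12 (mod 17); (3|17)=-1, (12|17)=-1; sign (−1)^0·-1^1·-1^1 = +1.
|Ram(-493, -193154)| = 2, even; anisotropic at {29, ∞}.

[29, inf]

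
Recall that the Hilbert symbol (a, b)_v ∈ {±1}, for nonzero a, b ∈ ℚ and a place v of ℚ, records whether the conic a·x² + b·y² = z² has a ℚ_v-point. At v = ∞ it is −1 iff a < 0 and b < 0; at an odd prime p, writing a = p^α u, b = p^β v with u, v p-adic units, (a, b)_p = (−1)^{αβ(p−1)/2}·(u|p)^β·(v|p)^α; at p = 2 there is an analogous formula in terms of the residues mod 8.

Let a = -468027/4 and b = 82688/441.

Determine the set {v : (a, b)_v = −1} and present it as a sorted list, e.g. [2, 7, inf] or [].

[]

(a, b) ≡ (-52003, 323) mod (ℚ^×)²; places V = {2, 3, 7, 17, 19, 23, ∞}.
(a,b)_17: α=1, u≡15; β=1, v≡15 (mod 17); (15|17)=+1, (15|17)=+1; sign (−1)^0·+1^1·+1^1 = +1.
(a,b)_23: α=1, u≡13; β=0, v≡18 (mod 23); (13|23)=+1, (18|23)=+1; sign (−1)^0·+1^0·+1^1 = +1.
(a,b)_3: α=2, u≡2; β=-2, v≡2 (mod 3); (2|3)=-1, (2|3)=-1; sign (−1)^0·-1^-2·-1^2 = +1.
(a,b)_19: α=1, u≡12; β=1, v≡5 (mod 19); (12|19)=-1, (5|19)=+1; sign (−1)^1·-1^1·+1^1 = +1.
(a,b)_2: α=-2, β=8; u≡5, v≡3 (mod 8); ε(u)ε(v)=0·1, αω(v)=-2·1, βω(u)=8·1; sum ≡ 0  ⇒  +1.
(a,b)_∞: sgn(-52003)=−, sgn(323)=+, so +1.
(a,b)_7: α=1, u≡6; β=-2, v≡2 (mod 7); (6|7)=-1, (2|7)=+1; sign (−1)^0·-1^-2·+1^1 = +1.
Ram(a, b) = ∅: the form -52003·x² + 323·y² − z² is isotropic over every ℚ_v, so by Hasse–Minkowski it is isotropic over ℚ.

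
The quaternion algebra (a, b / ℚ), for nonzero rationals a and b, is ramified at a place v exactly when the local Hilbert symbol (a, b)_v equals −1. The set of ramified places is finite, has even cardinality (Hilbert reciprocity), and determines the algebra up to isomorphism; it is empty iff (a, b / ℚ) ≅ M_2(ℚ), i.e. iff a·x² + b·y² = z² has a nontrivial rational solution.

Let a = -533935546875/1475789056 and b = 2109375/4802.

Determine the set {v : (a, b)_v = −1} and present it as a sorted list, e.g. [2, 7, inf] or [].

[2, 5]

(a, b) ≡ (-3, 30) mod (ℚ^×)²; places V = {2, 3, 5, 7, ∞}.
(a,b)_2: α=-8, β=-1; u≡5, v≡7 (mod 8); ε(u)ε(v)=0·1, αω(v)=-8·0, βω(u)=-1·1; sum ≡ 1  ⇒  -1.
(a,b)_∞: sgn(-3)=−, sgn(30)=+, so +1.
(a,b)_5: α=12, u≡3; β=7, v≡1 (mod 5); (3|5)=-1, (1|5)=+1; sign (−1)^0·-1^7·+1^12 = -1.
(a,b)_7: α=-8, u≡1; β=-4, v≡1 (mod 7); (1|7)=+1, (1|7)=+1; sign (−1)^0·+1^-4·+1^-8 = +1.
(a,b)_3: α=7, u≡2; β=3, v≡1 (mod 3); (2|3)=-1, (1|3)=+1; sign (−1)^1·-1^3·+1^7 = +1.
(-3, 30 / ℚ) ramifies at {2, 5}: a division algebra.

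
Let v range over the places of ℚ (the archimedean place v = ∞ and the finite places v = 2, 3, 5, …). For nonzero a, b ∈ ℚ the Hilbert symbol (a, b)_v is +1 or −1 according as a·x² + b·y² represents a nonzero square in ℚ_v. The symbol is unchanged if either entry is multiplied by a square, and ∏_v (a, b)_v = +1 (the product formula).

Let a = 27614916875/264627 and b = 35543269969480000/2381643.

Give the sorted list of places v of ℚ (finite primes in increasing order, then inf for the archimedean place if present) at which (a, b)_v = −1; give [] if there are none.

[13, 17]

Mod squares: a ≡ 4641, b ≡ 39. Check v ∈ {∞, 2, 3, 5, 7, 11, 13, 17}.
v=∞: 4641 > 0 and 39 > 0  ⇒  (a,b)_∞ = +1.
v=3: a=3^-7·(≡2), b=3^-9·(≡1) mod 3; (2|3)=-1, (1|3)=+1; (−1)^{-7·-9·1}·(-1)^-9·(+1)^-7 = +1.
v=7: a=7^1·(≡6), b=7^2·(≡2) mod 7; (6|7)=-1, (2|7)=+1; (−1)^{1·2·3}·(-1)^2·(+1)^1 = +1.
v=11: a=11^-2·(≡2), b=11^-2·(≡6) mod 11; (2|11)=-1, (6|11)=-1; (−1)^{-2·-2·5}·(-1)^-2·(-1)^-2 = +1.
v=17: a=17^1·(≡2), b=17^2·(≡10) mod 17; (2|17)=+1, (10|17)=-1; (−1)^{1·2·8}·(+1)^2·(-1)^1 = -1.
v=2: v_2(a)=0, v_2(b)=6; units ≡ 1, 7 (mod 8); ε·ε+αω+βω = 0·1+0·0+6·0 ≡ 0  ⇒  (a,b)_2 = +1.
v=13: a=13^5·(≡11), b=13^7·(≡12) mod 13; (11|13)=-1, (12|13)=+1; (−1)^{5·7·6}·(-1)^7·(+1)^5 = -1.
v=5: a=5^4·(≡1), b=5^4·(≡1) mod 5; (1|5)=+1, (1|5)=+1; (−1)^{4·4·2}·(+1)^4·(+1)^4 = +1.
(4641, 39 / ℚ) ramifies at {13, 17}: a division algebra.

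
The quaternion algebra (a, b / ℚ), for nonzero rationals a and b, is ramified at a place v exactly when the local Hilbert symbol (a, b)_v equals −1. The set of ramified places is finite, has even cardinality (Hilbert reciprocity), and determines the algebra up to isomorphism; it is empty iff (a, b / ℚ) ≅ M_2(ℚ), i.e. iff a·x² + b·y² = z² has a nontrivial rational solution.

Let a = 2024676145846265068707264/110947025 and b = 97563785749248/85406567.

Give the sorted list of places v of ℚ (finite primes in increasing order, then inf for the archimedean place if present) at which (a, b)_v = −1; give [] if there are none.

Mod squares: a ≡ 4180319, b ≡ 1258629. Check v ∈ {∞, 2, 3, 5, 7, 11, 13, 17, 23, 29, 31, 37, 41, 47}.
v=∞: 4180319 > 0 and 1258629 > 0  ⇒  (a,b)_∞ = +1.
v=7: a=7^-2·(≡3), b=7^2·(≡2) mod 7; (3|7)=-1, (2|7)=+1; (−1)^{-2·2·3}·(-1)^2·(+1)^-2 = +1.
v=5: a=5^-2·(≡4), b=5^0·(≡4) mod 5; (4|5)=+1, (4|5)=+1; (−1)^{-2·0·2}·(+1)^0·(+1)^-2 = +1.
v=13: a=13^3·(≡8), b=13^2·(≡2) mod 13; (8|13)=-1, (2|13)=-1; (−1)^{3·2·6}·(-1)^2·(-1)^3 = -1.
v=47: a=47^-2·(≡39), b=47^-2·(≡12) mod 47; (39|47)=-1, (12|47)=+1; (−1)^{-2·-2·23}·(-1)^-2·(+1)^-2 = +1.
v=3: a=3^8·(≡2), b=3^1·(≡2) mod 3; (2|3)=-1, (2|3)=-1; (−1)^{8·1·1}·(-1)^1·(-1)^8 = -1.
v=2: v_2(a)=6, v_2(b)=8; units ≡ 7, 5 (mod 8); ε·ε+αω+βω = 1·0+6·1+8·0 ≡ 0  ⇒  (a,b)_2 = +1.
v=11: a=11^1·(≡3), b=11^0·(≡4) mod 11; (3|11)=+1, (4|11)=+1; (−1)^{1·0·5}·(+1)^0·(+1)^1 = +1.
v=37: a=37^2·(≡5), b=37^1·(≡23) mod 37; (5|37)=-1, (23|37)=-1; (−1)^{2·1·18}·(-1)^1·(-1)^2 = -1.
v=17: a=17^2·(≡8), b=17^1·(≡8) mod 17; (8|17)=+1, (8|17)=+1; (−1)^{2·1·8}·(+1)^1·(+1)^2 = +1.
v=31: a=31^1·(≡27), b=31^0·(≡11) mod 31; (27|31)=-1, (11|31)=-1; (−1)^{1·0·15}·(-1)^0·(-1)^1 = -1.
v=29: a=29^4·(≡14), b=29^3·(≡14) mod 29; (14|29)=-1, (14|29)=-1; (−1)^{4·3·14}·(-1)^3·(-1)^4 = -1.
v=41: a=41^-1·(≡9), b=41^-2·(≡28) mod 41; (9|41)=+1, (28|41)=-1; (−1)^{-1·-2·20}·(+1)^-2·(-1)^-1 = -1.
v=23: a=23^1·(≡11), b=23^-1·(≡2) mod 23; (11|23)=-1, (2|23)=+1; (−1)^{1·-1·11}·(-1)^-1·(+1)^1 = +1.
|Ram(4180319, 1258629)| = 6, even; anisotropic at {3, 13, 29, 31, 37, 41}.

[3, 13, 29, 31, 37, 41]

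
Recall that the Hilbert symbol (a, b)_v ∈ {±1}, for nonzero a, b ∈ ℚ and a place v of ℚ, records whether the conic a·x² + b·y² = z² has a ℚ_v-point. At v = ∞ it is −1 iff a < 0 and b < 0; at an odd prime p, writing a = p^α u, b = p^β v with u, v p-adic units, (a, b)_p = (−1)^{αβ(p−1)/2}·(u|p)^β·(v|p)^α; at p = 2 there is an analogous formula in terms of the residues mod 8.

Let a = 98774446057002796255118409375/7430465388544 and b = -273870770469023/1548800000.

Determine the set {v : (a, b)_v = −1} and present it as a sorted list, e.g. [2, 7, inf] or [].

[5, 13, 23, 37]

(a, b) ≡ (1495, -55315) mod (ℚ^×)²; places V = {2, 3, 5, 7, 11, 13, 19, 23, 37, ∞}.
(a,b)_∞: sgn(1495)=+, sgn(-55315)=−, so +1.
(a,b)_11: α=-6, u≡2; β=-2, v≡5 (mod 11); (2|11)=-1, (5|11)=+1; sign (−1)^0·-1^-2·+1^-6 = +1.
(a,b)_13: α=11, u≡8; β=5, v≡12 (mod 13); (8|13)=-1, (12|13)=+1; sign (−1)^0·-1^5·+1^11 = -1.
(a,b)_3: α=2, u≡1; β=0, v≡2 (mod 3); (1|3)=+1, (2|3)=-1; sign (−1)^0·+1^0·-1^2 = +1.
(a,b)_23: α=3, u≡17; β=1, v≡17 (mod 23); (17|23)=-1, (17|23)=-1; sign (−1)^1·-1^1·-1^3 = -1.
(a,b)_7: α=6, u≡2; β=4, v≡5 (mod 7); (2|7)=+1, (5|7)=-1; sign (−1)^0·+1^4·-1^6 = +1.
(a,b)_19: α=0, u≡2; β=2, v≡14 (mod 19); (2|19)=-1, (14|19)=-1; sign (−1)^0·-1^2·-1^0 = +1.
(a,b)_37: α=2, u≡19; β=1, v≡6 (mod 37); (19|37)=-1, (6|37)=-1; sign (−1)^0·-1^1·-1^2 = -1.
(a,b)_5: α=5, u≡4; β=-5, v≡2 (mod 5); (4|5)=+1, (2|5)=-1; sign (−1)^0·+1^-5·-1^5 = -1.
(a,b)_2: α=-22, β=-12; u≡7, v≡5 (mod 8); ε(u)ε(v)=1·0, αω(v)=-22·1, βω(u)=-12·0; sum ≡ 0  ⇒  +1.
|Ram(1495, -55315)| = 4, even; anisotropic at {5, 13, 23, 37}.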